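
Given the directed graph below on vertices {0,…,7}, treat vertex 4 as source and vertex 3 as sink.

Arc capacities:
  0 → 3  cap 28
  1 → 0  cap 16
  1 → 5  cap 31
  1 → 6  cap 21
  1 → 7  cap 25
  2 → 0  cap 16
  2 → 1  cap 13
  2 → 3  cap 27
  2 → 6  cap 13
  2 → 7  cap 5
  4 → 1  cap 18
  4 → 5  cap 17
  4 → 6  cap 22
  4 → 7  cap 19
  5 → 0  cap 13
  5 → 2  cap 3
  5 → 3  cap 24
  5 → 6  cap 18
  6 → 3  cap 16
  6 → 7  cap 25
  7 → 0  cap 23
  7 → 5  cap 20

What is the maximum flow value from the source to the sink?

augment #1: 4→5→3 bottleneck 17, total now 17
augment #2: 4→6→3 bottleneck 16, total now 33
augment #3: 4→1→0→3 bottleneck 16, total now 49
augment #4: 4→1→5→3 bottleneck 2, total now 51
augment #5: 4→7→0→3 bottleneck 12, total now 63
augment #6: 4→7→5→3 bottleneck 5, total now 68
augment #7: 4→7→5→2→3 bottleneck 2, total now 70
augment #8: 4→6→7→5→2→3 bottleneck 1, total now 71

Maximum flow value: 71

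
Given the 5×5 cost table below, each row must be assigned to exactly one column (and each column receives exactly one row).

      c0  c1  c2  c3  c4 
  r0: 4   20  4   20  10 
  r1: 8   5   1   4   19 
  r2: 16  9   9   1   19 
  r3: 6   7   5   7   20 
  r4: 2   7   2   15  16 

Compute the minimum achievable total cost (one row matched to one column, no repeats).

Minimum assignment cost: 21

optimal assignment: row0→col4 (cost 10), row1→col2 (cost 1), row2→col3 (cost 1), row3→col1 (cost 7), row4→col0 (cost 2)
total = 10 + 1 + 1 + 7 + 2 = 21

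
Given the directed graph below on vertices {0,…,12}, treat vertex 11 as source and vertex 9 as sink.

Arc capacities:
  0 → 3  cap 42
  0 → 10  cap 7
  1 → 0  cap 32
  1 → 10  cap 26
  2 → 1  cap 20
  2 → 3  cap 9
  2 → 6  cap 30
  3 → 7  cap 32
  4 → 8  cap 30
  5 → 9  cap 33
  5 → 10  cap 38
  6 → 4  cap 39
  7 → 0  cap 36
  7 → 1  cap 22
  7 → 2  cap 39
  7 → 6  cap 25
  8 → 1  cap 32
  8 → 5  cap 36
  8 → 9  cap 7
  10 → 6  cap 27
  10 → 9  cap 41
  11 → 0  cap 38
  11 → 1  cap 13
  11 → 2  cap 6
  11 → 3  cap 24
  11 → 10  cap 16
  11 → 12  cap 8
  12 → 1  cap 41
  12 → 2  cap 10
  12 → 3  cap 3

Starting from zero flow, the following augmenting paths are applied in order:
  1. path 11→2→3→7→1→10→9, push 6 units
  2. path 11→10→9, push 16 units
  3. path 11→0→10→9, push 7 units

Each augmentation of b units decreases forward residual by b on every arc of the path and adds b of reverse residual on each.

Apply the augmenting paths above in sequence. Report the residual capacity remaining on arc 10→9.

Residual capacity of (10,9): 12

after path 1 (11→2→3→7→1→10→9, push 6): res(10,9)=35
after path 2 (11→10→9, push 16): res(10,9)=19
after path 3 (11→0→10→9, push 7): res(10,9)=12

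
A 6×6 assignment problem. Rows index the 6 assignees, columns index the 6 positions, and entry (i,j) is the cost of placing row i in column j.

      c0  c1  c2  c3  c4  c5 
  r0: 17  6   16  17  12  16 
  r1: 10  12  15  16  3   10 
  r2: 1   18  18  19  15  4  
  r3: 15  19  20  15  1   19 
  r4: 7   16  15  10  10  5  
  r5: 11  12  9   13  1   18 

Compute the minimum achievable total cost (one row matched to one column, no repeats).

Minimum assignment cost: 37

optimal assignment: row0→col1 (cost 6), row1→col5 (cost 10), row2→col0 (cost 1), row3→col4 (cost 1), row4→col3 (cost 10), row5→col2 (cost 9)
total = 6 + 10 + 1 + 1 + 10 + 9 = 37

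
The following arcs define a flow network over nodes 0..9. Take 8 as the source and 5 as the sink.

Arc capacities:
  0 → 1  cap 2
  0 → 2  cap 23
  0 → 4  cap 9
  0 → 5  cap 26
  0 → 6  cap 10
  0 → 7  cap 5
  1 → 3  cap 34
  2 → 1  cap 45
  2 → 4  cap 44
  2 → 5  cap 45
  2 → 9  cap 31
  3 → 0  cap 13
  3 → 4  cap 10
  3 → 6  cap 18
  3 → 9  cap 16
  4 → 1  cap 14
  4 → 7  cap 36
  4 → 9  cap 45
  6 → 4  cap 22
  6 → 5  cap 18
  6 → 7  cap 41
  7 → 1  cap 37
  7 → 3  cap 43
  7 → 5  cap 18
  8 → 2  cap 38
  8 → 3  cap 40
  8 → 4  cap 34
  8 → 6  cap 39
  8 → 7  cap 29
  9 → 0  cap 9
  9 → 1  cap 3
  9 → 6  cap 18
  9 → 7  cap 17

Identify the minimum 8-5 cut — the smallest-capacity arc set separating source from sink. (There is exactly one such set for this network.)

augment #1: 8→2→5 push 38
augment #2: 8→6→5 push 18
augment #3: 8→7→5 push 18
augment #4: 8→3→0→5 push 13
augment #5: 8→3→9→0→5 push 9
max flow = 96; residual-reachable set from 8 gives S-side
cut edges (S→T): {(3,0), (6,5), (7,5), (8,2), (9,0)} total cap 96

Min-cut arcs: {(3,0), (6,5), (7,5), (8,2), (9,0)} (total capacity 96)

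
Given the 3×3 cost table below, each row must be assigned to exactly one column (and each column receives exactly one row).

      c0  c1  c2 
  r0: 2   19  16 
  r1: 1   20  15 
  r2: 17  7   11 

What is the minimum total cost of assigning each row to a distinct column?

one of 2 optimal assignments: row0→col0 (cost 2), row1→col2 (cost 15), row2→col1 (cost 7)
total = 2 + 15 + 7 = 24

Minimum assignment cost: 24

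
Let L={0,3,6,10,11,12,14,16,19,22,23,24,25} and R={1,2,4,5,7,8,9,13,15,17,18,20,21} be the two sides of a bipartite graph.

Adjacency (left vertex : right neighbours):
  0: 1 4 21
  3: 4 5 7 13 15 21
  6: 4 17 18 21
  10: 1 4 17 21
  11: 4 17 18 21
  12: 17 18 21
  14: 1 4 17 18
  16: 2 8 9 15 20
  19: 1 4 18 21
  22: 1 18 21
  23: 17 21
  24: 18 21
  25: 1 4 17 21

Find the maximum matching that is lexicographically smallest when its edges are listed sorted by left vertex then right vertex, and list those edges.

|M| = 7 (so the lex-smallest maximum matching has 7 edges)
process left vertices in ascending order; for each, take the smallest-labelled available neighbour that still permits 7 edges overall, or leave it unmatched if none does
lex-smallest matching: {0-1, 3-5, 6-4, 10-17, 11-18, 12-21, 16-2}

Lex-smallest maximum matching: {(0,1), (3,5), (6,4), (10,17), (11,18), (12,21), (16,2)}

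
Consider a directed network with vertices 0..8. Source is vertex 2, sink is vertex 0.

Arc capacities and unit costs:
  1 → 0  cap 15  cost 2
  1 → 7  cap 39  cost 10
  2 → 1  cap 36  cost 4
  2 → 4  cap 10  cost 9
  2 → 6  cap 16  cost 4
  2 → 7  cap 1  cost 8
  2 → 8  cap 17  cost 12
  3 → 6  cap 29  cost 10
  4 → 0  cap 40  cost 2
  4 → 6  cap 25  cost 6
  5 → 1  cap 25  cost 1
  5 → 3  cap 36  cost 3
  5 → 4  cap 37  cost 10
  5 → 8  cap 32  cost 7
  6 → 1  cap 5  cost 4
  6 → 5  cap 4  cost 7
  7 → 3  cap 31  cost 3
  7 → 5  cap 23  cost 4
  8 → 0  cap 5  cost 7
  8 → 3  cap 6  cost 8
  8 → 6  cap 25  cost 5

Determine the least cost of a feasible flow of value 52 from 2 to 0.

shortest-cost path #1: 2→1→0 push 15 @ unit cost 6 (adds 90)
shortest-cost path #2: 2→4→0 push 10 @ unit cost 11 (adds 110)
shortest-cost path #3: 2→8→0 push 5 @ unit cost 19 (adds 95)
shortest-cost path #4: 2→6→5→4→0 push 4 @ unit cost 23 (adds 92)
shortest-cost path #5: 2→7→5→4→0 push 1 @ unit cost 24 (adds 24)
shortest-cost path #6: 2→1→7→5→4→0 push 17 @ unit cost 30 (adds 510)
total cost = 921

Minimum cost for 52 units: 921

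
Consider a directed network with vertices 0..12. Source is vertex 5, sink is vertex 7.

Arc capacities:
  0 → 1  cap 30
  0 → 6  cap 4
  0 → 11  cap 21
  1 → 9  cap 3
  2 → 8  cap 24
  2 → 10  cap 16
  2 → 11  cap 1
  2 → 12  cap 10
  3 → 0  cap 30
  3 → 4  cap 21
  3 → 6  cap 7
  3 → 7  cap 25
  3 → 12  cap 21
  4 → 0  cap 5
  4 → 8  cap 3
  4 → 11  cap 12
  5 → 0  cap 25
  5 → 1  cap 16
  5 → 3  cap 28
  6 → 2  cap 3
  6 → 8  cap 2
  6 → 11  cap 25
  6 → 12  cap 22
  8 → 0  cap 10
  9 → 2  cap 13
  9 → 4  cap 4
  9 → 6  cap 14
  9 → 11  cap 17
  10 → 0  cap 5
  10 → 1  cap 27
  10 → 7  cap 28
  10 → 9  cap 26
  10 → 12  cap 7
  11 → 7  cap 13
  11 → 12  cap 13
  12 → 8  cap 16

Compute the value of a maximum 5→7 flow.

Maximum flow value: 44

augment #1: 5→3→7 bottleneck 25, total now 25
augment #2: 5→0→11→7 bottleneck 13, total now 38
augment #3: 5→0→6→2→10→7 bottleneck 3, total now 41
augment #4: 5→1→9→2→10→7 bottleneck 3, total now 44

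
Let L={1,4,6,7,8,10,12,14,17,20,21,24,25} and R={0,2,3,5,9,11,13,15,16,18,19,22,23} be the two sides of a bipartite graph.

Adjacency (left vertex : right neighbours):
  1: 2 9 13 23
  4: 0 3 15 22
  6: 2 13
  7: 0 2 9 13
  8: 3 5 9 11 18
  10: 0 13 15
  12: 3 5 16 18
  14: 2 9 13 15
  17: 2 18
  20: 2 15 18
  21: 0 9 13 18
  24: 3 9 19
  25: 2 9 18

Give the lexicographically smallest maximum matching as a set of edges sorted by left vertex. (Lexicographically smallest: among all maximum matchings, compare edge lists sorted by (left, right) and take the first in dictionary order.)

|M| = 11 (so the lex-smallest maximum matching has 11 edges)
process left vertices in ascending order; for each, take the smallest-labelled available neighbour that still permits 11 edges overall, or leave it unmatched if none does
lex-smallest matching: {1-23, 4-3, 6-2, 7-0, 8-5, 10-13, 12-16, 14-9, 17-18, 20-15, 24-19}

Lex-smallest maximum matching: {(1,23), (4,3), (6,2), (7,0), (8,5), (10,13), (12,16), (14,9), (17,18), (20,15), (24,19)}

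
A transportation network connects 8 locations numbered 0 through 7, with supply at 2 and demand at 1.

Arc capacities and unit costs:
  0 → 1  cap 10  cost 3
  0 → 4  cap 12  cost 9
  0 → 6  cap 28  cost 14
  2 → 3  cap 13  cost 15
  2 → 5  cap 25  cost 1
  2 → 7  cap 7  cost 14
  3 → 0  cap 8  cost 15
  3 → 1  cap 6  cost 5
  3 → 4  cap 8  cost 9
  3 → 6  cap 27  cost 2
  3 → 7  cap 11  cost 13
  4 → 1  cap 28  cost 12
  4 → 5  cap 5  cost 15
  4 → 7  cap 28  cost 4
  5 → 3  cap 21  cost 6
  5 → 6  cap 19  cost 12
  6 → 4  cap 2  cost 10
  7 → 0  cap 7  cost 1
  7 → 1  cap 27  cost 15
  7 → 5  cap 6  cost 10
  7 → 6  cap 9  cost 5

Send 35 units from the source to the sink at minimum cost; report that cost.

shortest-cost path #1: 2→5→3→1 push 6 @ unit cost 12 (adds 72)
shortest-cost path #2: 2→7→0→1 push 7 @ unit cost 18 (adds 126)
shortest-cost path #3: 2→5→3→0→1 push 3 @ unit cost 25 (adds 75)
shortest-cost path #4: 2→5→3→4→1 push 8 @ unit cost 28 (adds 224)
shortest-cost path #5: 2→5→3→6→4→1 push 2 @ unit cost 31 (adds 62)
shortest-cost path #6: 2→5→3→7→1 push 2 @ unit cost 35 (adds 70)
shortest-cost path #7: 2→5→6→3→7→1 push 2 @ unit cost 39 (adds 78)
shortest-cost path #8: 2→3→7→1 push 5 @ unit cost 43 (adds 215)
total cost = 922

Minimum cost for 35 units: 922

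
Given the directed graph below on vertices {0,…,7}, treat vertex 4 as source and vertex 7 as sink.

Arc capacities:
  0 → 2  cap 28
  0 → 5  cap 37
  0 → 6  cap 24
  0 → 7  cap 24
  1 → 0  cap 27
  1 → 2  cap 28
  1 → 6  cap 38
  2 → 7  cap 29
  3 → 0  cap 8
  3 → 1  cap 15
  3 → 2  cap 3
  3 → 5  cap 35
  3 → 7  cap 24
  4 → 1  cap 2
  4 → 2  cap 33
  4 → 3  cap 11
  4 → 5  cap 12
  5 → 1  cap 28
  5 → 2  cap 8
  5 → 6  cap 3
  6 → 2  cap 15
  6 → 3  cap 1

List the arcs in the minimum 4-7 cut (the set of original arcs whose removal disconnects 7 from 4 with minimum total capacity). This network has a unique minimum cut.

Min-cut arcs: {(2,7), (4,1), (4,3), (4,5)} (total capacity 54)

augment #1: 4→2→7 push 29
augment #2: 4→3→7 push 11
augment #3: 4→1→0→7 push 2
augment #4: 4→5→1→0→7 push 12
max flow = 54; residual-reachable set from 4 gives S-side
cut edges (S→T): {(2,7), (4,1), (4,3), (4,5)} total cap 54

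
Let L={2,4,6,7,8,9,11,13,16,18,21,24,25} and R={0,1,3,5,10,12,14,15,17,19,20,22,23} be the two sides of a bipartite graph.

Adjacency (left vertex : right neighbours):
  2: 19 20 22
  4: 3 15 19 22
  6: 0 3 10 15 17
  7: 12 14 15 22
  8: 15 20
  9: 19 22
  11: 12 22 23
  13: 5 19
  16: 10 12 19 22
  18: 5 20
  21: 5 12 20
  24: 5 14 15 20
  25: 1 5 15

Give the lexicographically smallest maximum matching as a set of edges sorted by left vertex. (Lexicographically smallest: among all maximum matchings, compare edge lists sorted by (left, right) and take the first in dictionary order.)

Lex-smallest maximum matching: {(2,19), (4,3), (6,0), (7,12), (8,15), (9,22), (11,23), (13,5), (16,10), (18,20), (24,14), (25,1)}

|M| = 12 (so the lex-smallest maximum matching has 12 edges)
process left vertices in ascending order; for each, take the smallest-labelled available neighbour that still permits 12 edges overall, or leave it unmatched if none does
lex-smallest matching: {2-19, 4-3, 6-0, 7-12, 8-15, 9-22, 11-23, 13-5, 16-10, 18-20, 24-14, 25-1}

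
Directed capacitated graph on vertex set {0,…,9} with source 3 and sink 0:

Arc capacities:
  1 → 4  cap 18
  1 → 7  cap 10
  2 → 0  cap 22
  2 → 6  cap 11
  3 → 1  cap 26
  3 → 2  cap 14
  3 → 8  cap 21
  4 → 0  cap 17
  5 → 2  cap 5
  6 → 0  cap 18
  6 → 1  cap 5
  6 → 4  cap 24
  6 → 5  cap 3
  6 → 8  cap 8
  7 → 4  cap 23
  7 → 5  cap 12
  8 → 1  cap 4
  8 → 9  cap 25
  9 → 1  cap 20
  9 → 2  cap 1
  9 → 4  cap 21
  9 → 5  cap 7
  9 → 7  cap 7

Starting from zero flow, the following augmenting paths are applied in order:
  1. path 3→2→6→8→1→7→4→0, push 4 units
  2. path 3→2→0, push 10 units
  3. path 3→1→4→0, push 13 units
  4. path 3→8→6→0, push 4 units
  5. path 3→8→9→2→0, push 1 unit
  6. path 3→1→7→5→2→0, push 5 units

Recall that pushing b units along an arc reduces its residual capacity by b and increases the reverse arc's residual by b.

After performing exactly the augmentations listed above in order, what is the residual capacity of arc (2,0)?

after path 1 (3→2→6→8→1→7→4→0, push 4): res(2,0)=22
after path 2 (3→2→0, push 10): res(2,0)=12
after path 3 (3→1→4→0, push 13): res(2,0)=12
after path 4 (3→8→6→0, push 4): res(2,0)=12
after path 5 (3→8→9→2→0, push 1): res(2,0)=11
after path 6 (3→1→7→5→2→0, push 5): res(2,0)=6

Residual capacity of (2,0): 6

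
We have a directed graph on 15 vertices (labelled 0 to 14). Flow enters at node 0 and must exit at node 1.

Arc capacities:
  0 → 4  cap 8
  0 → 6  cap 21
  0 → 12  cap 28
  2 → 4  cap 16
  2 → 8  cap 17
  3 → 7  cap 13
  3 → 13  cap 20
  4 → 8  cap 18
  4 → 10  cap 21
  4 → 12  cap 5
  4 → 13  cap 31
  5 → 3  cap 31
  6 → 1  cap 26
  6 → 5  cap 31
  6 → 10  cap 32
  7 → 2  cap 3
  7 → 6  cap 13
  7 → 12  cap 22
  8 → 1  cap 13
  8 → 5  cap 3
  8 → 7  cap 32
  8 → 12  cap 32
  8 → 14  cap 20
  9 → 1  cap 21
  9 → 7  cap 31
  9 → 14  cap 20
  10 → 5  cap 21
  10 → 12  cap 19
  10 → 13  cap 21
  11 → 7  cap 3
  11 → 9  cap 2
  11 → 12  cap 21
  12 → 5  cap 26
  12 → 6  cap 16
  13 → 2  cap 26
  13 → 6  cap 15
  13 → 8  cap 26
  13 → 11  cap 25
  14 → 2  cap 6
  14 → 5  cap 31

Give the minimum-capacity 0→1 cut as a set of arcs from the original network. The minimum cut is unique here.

Min-cut arcs: {(6,1), (8,1), (11,9)} (total capacity 41)

augment #1: 0→6→1 push 21
augment #2: 0→4→8→1 push 8
augment #3: 0→12→6→1 push 5
augment #4: 0→12→5→3→13→8→1 push 5
augment #5: 0→12→5→3→13→11→9→1 push 2
max flow = 41; residual-reachable set from 0 gives S-side
cut edges (S→T): {(6,1), (8,1), (11,9)} total cap 41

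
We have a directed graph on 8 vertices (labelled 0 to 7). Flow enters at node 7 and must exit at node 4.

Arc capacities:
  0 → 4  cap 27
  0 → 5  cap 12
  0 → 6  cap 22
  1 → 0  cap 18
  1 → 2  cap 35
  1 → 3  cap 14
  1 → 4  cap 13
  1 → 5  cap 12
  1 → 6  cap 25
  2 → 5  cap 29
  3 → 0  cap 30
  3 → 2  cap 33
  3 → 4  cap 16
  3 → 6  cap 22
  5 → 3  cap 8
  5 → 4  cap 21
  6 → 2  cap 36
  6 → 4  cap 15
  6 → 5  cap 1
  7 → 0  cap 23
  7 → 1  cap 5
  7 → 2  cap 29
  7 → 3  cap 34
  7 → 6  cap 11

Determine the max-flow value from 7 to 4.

augment #1: 7→0→4 bottleneck 23, total now 23
augment #2: 7→1→4 bottleneck 5, total now 28
augment #3: 7→3→4 bottleneck 16, total now 44
augment #4: 7→6→4 bottleneck 11, total now 55
augment #5: 7→2→5→4 bottleneck 21, total now 76
augment #6: 7→3→0→4 bottleneck 4, total now 80
augment #7: 7→3→6→4 bottleneck 4, total now 84

Maximum flow value: 84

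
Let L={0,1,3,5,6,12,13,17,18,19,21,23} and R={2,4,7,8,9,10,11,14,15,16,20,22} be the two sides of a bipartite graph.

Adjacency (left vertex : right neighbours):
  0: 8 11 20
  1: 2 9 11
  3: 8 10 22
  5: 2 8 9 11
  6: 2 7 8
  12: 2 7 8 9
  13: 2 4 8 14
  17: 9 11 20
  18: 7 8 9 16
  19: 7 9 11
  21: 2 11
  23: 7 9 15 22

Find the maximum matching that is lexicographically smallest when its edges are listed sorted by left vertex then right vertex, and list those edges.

|M| = 10 (so the lex-smallest maximum matching has 10 edges)
process left vertices in ascending order; for each, take the smallest-labelled available neighbour that still permits 10 edges overall, or leave it unmatched if none does
lex-smallest matching: {0-8, 1-2, 3-10, 5-9, 6-7, 13-4, 17-20, 18-16, 19-11, 23-15}

Lex-smallest maximum matching: {(0,8), (1,2), (3,10), (5,9), (6,7), (13,4), (17,20), (18,16), (19,11), (23,15)}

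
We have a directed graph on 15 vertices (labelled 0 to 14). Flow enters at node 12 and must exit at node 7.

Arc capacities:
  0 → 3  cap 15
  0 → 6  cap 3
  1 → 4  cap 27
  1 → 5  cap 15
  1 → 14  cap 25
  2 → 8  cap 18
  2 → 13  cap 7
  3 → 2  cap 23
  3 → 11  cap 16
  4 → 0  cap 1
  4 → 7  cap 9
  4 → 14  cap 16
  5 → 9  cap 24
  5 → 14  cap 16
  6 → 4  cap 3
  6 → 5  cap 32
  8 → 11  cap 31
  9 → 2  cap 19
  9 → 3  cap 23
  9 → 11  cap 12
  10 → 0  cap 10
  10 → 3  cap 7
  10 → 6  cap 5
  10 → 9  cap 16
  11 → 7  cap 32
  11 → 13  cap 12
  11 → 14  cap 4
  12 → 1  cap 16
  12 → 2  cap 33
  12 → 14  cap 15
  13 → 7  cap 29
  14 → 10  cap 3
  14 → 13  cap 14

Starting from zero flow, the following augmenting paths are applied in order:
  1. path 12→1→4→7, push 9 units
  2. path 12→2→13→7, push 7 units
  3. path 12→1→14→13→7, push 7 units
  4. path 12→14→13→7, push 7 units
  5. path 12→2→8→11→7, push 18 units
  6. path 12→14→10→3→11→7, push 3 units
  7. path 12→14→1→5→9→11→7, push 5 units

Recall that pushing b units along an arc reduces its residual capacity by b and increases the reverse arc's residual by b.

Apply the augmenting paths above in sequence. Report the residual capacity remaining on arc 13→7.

after path 1 (12→1→4→7, push 9): res(13,7)=29
after path 2 (12→2→13→7, push 7): res(13,7)=22
after path 3 (12→1→14→13→7, push 7): res(13,7)=15
after path 4 (12→14→13→7, push 7): res(13,7)=8
after path 5 (12→2→8→11→7, push 18): res(13,7)=8
after path 6 (12→14→10→3→11→7, push 3): res(13,7)=8
after path 7 (12→14→1→5→9→11→7, push 5): res(13,7)=8

Residual capacity of (13,7): 8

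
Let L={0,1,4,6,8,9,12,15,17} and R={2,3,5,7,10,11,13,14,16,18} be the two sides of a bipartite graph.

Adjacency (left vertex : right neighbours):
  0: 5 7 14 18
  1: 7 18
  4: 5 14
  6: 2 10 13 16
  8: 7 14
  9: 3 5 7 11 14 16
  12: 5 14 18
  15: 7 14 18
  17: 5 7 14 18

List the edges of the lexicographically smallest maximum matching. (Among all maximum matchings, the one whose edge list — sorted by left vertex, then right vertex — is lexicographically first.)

|M| = 6 (so the lex-smallest maximum matching has 6 edges)
process left vertices in ascending order; for each, take the smallest-labelled available neighbour that still permits 6 edges overall, or leave it unmatched if none does
lex-smallest matching: {0-5, 1-7, 4-14, 6-2, 9-3, 12-18}

Lex-smallest maximum matching: {(0,5), (1,7), (4,14), (6,2), (9,3), (12,18)}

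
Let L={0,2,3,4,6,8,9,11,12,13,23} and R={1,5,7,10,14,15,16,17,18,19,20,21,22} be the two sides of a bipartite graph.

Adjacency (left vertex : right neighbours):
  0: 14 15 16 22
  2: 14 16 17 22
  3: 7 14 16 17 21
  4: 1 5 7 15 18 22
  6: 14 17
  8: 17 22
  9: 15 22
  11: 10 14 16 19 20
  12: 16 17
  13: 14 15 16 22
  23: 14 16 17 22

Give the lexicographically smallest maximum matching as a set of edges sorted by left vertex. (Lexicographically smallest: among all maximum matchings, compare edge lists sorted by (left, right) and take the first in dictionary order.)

|M| = 8 (so the lex-smallest maximum matching has 8 edges)
process left vertices in ascending order; for each, take the smallest-labelled available neighbour that still permits 8 edges overall, or leave it unmatched if none does
lex-smallest matching: {0-14, 2-16, 3-7, 4-1, 6-17, 8-22, 9-15, 11-10}

Lex-smallest maximum matching: {(0,14), (2,16), (3,7), (4,1), (6,17), (8,22), (9,15), (11,10)}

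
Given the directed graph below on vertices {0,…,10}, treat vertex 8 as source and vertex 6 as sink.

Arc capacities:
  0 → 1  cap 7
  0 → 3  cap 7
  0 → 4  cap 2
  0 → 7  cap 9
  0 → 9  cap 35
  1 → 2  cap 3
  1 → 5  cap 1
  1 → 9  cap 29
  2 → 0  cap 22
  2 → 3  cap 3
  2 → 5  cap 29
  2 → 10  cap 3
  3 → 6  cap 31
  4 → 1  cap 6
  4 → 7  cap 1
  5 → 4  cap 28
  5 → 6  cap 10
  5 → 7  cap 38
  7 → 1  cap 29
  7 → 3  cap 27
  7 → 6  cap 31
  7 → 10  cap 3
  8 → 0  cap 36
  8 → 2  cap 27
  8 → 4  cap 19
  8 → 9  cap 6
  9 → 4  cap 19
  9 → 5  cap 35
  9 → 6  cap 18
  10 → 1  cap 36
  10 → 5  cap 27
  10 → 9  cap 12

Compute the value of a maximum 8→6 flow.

augment #1: 8→9→6 bottleneck 6, total now 6
augment #2: 8→0→3→6 bottleneck 7, total now 13
augment #3: 8→0→7→6 bottleneck 9, total now 22
augment #4: 8→0→9→6 bottleneck 12, total now 34
augment #5: 8→2→3→6 bottleneck 3, total now 37
augment #6: 8→2→5→6 bottleneck 10, total now 47
augment #7: 8→4→7→6 bottleneck 1, total now 48
augment #8: 8→2→5→7→6 bottleneck 14, total now 62
augment #9: 8→0→1→5→7→6 bottleneck 1, total now 63
augment #10: 8→0→9→5→7→6 bottleneck 6, total now 69
augment #11: 8→0→9→5→7→3→6 bottleneck 1, total now 70
augment #12: 8→4→1→2→5→7→3→6 bottleneck 3, total now 73
augment #13: 8→4→1→9→5→7→3→6 bottleneck 3, total now 76

Maximum flow value: 76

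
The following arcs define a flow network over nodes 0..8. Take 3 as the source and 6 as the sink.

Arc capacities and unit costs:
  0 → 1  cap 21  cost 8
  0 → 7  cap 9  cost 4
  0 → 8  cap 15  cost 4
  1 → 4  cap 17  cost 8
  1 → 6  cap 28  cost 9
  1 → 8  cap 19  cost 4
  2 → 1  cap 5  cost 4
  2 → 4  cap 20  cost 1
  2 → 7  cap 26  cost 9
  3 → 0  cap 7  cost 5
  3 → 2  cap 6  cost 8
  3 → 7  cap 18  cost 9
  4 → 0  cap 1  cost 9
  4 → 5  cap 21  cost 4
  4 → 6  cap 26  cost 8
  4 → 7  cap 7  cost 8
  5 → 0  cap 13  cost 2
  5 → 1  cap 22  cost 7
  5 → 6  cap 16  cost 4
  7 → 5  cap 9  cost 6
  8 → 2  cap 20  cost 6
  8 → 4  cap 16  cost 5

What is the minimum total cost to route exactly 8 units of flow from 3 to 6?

shortest-cost path #1: 3→2→4→6 push 6 @ unit cost 17 (adds 102)
shortest-cost path #2: 3→7→5→6 push 2 @ unit cost 19 (adds 38)
total cost = 140

Minimum cost for 8 units: 140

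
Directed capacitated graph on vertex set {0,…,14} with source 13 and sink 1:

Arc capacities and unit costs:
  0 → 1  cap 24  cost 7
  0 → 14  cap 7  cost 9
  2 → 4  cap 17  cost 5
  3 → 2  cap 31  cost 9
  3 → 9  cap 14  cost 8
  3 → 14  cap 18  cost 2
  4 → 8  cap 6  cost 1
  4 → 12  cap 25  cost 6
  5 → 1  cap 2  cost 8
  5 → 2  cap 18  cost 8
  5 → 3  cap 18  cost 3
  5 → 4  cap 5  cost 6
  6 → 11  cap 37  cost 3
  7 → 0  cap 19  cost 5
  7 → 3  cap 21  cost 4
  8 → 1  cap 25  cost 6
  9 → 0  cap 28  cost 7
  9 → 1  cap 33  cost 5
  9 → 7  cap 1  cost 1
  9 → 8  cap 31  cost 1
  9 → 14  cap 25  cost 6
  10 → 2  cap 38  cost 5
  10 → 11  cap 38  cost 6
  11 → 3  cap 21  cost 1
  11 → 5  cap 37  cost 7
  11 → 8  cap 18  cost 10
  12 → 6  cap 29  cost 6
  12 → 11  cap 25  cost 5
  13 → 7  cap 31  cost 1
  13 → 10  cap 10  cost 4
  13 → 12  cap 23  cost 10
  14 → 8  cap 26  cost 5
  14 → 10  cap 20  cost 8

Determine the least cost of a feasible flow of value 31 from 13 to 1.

shortest-cost path #1: 13→7→0→1 push 19 @ unit cost 13 (adds 247)
shortest-cost path #2: 13→7→3→9→1 push 12 @ unit cost 18 (adds 216)
total cost = 463

Minimum cost for 31 units: 463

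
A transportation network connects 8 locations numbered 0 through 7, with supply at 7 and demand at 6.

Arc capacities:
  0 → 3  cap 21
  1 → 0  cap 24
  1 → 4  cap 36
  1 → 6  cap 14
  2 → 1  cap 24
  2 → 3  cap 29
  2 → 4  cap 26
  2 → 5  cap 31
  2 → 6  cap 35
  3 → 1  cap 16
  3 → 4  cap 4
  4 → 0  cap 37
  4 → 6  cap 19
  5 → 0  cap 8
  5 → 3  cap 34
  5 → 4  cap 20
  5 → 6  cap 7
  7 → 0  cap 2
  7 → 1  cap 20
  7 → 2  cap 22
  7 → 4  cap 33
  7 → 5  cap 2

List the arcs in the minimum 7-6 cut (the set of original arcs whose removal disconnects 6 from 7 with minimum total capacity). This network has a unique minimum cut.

Min-cut arcs: {(1,6), (4,6), (7,2), (7,5)} (total capacity 57)

augment #1: 7→1→6 push 14
augment #2: 7→2→6 push 22
augment #3: 7→4→6 push 19
augment #4: 7→5→6 push 2
max flow = 57; residual-reachable set from 7 gives S-side
cut edges (S→T): {(1,6), (4,6), (7,2), (7,5)} total cap 57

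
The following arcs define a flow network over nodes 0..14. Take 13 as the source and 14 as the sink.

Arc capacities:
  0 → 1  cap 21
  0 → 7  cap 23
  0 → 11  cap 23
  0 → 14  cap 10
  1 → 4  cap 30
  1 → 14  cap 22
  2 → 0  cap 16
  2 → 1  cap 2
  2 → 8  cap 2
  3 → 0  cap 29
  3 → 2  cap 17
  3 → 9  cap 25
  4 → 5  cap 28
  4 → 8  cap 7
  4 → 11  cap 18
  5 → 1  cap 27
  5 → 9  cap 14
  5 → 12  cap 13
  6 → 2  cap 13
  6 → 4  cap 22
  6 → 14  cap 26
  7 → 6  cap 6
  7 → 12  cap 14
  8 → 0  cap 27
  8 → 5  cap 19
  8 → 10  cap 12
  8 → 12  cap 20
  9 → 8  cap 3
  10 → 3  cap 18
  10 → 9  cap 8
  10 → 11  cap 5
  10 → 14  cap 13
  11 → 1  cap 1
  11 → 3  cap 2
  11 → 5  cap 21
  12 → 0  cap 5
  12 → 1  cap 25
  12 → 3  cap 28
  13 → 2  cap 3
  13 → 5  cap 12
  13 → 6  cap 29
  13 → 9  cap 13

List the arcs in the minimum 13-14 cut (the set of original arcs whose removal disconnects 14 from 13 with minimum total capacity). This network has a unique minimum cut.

Min-cut arcs: {(9,8), (13,2), (13,5), (13,6)} (total capacity 47)

augment #1: 13→6→14 push 26
augment #2: 13→2→0→14 push 3
augment #3: 13→5→1→14 push 12
augment #4: 13→6→2→0→14 push 3
augment #5: 13→9→8→0→14 push 3
max flow = 47; residual-reachable set from 13 gives S-side
cut edges (S→T): {(9,8), (13,2), (13,5), (13,6)} total cap 47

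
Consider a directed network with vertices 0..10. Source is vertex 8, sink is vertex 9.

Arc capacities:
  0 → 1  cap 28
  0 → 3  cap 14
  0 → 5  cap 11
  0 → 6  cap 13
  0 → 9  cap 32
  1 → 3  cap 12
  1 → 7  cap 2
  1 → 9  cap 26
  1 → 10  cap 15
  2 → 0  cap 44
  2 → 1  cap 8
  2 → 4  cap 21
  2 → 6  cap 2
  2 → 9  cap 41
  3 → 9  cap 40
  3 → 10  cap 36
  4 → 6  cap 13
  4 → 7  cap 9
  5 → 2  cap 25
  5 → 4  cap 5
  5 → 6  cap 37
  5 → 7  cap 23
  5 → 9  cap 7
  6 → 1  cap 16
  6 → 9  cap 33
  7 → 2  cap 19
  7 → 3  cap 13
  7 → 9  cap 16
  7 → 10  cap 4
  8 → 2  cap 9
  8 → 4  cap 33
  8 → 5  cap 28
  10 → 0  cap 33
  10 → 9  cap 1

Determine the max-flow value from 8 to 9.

augment #1: 8→2→9 bottleneck 9, total now 9
augment #2: 8→5→9 bottleneck 7, total now 16
augment #3: 8→4→6→9 bottleneck 13, total now 29
augment #4: 8→4→7→9 bottleneck 9, total now 38
augment #5: 8→5→2→9 bottleneck 21, total now 59

Maximum flow value: 59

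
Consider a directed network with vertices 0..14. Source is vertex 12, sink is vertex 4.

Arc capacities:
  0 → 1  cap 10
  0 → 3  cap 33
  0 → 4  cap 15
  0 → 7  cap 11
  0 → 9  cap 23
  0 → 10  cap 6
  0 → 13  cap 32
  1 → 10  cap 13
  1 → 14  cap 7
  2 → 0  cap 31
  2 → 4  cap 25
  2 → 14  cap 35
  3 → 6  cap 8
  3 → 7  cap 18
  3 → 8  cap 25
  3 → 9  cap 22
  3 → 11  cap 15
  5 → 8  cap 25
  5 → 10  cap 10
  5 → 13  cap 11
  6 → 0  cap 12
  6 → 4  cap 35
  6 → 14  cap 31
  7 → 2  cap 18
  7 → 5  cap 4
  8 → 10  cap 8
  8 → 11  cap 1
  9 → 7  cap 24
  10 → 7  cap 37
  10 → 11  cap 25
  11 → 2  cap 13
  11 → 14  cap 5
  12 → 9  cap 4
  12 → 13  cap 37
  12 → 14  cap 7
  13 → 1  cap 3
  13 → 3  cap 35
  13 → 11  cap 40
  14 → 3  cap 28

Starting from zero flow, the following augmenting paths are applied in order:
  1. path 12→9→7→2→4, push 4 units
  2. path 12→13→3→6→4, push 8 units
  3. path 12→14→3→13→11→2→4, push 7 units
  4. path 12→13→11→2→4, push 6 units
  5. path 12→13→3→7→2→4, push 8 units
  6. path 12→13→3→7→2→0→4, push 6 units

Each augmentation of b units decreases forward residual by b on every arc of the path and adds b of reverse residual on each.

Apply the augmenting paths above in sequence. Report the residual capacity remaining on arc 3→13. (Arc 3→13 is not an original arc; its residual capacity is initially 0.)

Residual capacity of (3,13): 15

after path 1 (12→9→7→2→4, push 4): res(3,13)=0
after path 2 (12→13→3→6→4, push 8): res(3,13)=8
after path 3 (12→14→3→13→11→2→4, push 7): res(3,13)=1
after path 4 (12→13→11→2→4, push 6): res(3,13)=1
after path 5 (12→13→3→7→2→4, push 8): res(3,13)=9
after path 6 (12→13→3→7→2→0→4, push 6): res(3,13)=15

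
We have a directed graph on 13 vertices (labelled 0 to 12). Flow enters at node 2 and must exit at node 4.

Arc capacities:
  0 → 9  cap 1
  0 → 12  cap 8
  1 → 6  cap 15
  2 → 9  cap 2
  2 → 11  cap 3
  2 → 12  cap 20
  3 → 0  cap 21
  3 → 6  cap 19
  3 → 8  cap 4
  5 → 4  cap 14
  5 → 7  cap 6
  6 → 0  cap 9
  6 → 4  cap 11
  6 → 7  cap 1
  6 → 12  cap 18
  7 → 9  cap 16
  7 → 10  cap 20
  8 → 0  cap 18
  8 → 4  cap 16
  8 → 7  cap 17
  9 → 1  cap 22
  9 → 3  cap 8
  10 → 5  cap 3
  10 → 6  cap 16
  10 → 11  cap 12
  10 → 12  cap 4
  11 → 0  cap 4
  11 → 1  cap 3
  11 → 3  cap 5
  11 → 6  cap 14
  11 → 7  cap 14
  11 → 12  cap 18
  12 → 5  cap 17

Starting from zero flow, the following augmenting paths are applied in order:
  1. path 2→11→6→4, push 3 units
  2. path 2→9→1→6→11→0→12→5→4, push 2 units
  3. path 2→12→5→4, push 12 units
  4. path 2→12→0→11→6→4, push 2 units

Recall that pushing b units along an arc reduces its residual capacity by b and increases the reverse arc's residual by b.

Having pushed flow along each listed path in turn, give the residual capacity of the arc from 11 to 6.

Residual capacity of (11,6): 11

after path 1 (2→11→6→4, push 3): res(11,6)=11
after path 2 (2→9→1→6→11→0→12→5→4, push 2): res(11,6)=13
after path 3 (2→12→5→4, push 12): res(11,6)=13
after path 4 (2→12→0→11→6→4, push 2): res(11,6)=11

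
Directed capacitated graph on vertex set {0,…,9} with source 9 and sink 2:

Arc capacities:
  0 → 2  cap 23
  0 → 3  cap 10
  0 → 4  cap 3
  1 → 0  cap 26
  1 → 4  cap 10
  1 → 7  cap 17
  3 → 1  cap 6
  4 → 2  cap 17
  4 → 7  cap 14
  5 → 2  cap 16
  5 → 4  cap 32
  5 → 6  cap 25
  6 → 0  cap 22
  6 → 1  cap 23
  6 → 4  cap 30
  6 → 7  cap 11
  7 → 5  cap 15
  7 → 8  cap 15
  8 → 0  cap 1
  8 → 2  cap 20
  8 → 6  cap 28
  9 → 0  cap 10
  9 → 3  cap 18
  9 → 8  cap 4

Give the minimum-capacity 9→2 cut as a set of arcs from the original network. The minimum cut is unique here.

augment #1: 9→0→2 push 10
augment #2: 9→8→2 push 4
augment #3: 9→3→1→0→2 push 6
max flow = 20; residual-reachable set from 9 gives S-side
cut edges (S→T): {(3,1), (9,0), (9,8)} total cap 20

Min-cut arcs: {(3,1), (9,0), (9,8)} (total capacity 20)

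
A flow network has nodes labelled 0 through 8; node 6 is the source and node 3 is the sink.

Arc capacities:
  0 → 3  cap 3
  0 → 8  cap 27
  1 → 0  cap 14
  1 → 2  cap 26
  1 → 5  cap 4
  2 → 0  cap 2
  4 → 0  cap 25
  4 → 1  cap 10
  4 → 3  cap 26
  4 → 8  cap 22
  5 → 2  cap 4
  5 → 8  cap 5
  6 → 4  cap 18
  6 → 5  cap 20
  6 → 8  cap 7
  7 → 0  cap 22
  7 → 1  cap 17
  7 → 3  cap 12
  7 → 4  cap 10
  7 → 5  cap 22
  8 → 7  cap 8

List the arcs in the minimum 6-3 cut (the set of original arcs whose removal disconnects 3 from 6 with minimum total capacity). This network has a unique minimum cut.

Min-cut arcs: {(2,0), (6,4), (8,7)} (total capacity 28)

augment #1: 6→4→3 push 18
augment #2: 6→8→7→3 push 7
augment #3: 6→5→2→0→3 push 2
augment #4: 6→5→8→7→3 push 1
max flow = 28; residual-reachable set from 6 gives S-side
cut edges (S→T): {(2,0), (6,4), (8,7)} total cap 28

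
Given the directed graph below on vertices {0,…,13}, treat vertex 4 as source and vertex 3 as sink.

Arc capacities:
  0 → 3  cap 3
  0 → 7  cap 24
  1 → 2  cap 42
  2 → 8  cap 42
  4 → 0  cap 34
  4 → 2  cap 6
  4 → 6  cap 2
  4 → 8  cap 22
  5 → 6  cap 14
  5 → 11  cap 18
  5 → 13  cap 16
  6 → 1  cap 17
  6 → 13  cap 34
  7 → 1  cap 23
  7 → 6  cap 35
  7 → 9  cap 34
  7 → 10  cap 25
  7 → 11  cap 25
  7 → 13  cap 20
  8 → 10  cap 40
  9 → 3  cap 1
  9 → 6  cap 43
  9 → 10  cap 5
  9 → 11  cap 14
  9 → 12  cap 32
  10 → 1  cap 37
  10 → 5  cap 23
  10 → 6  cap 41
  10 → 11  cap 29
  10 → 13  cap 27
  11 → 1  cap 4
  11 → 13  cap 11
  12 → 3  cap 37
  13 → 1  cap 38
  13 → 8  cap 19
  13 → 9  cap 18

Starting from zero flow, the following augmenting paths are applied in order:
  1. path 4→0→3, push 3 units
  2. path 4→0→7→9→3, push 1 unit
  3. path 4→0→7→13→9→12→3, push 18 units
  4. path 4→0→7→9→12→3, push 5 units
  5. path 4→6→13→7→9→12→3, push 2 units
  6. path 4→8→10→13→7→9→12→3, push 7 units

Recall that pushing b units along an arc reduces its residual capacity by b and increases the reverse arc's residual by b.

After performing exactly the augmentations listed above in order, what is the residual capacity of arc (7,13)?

after path 1 (4→0→3, push 3): res(7,13)=20
after path 2 (4→0→7→9→3, push 1): res(7,13)=20
after path 3 (4→0→7→13→9→12→3, push 18): res(7,13)=2
after path 4 (4→0→7→9→12→3, push 5): res(7,13)=2
after path 5 (4→6→13→7→9→12→3, push 2): res(7,13)=4
after path 6 (4→8→10→13→7→9→12→3, push 7): res(7,13)=11

Residual capacity of (7,13): 11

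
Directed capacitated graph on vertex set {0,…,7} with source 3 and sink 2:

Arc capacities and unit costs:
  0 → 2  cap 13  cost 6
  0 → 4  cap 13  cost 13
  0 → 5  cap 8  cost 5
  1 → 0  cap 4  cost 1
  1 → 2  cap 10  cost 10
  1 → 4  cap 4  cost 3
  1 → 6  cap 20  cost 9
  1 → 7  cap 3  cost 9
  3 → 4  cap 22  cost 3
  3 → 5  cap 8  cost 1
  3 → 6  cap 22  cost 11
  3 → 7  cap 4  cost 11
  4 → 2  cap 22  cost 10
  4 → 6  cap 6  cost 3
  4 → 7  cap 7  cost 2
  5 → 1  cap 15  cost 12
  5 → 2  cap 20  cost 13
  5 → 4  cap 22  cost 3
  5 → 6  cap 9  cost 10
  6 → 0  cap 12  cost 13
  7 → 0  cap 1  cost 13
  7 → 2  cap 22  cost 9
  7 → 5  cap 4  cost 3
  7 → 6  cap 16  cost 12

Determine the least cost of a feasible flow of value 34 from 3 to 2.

Minimum cost for 34 units: 478

shortest-cost path #1: 3→4→2 push 22 @ unit cost 13 (adds 286)
shortest-cost path #2: 3→5→2 push 8 @ unit cost 14 (adds 112)
shortest-cost path #3: 3→7→2 push 4 @ unit cost 20 (adds 80)
total cost = 478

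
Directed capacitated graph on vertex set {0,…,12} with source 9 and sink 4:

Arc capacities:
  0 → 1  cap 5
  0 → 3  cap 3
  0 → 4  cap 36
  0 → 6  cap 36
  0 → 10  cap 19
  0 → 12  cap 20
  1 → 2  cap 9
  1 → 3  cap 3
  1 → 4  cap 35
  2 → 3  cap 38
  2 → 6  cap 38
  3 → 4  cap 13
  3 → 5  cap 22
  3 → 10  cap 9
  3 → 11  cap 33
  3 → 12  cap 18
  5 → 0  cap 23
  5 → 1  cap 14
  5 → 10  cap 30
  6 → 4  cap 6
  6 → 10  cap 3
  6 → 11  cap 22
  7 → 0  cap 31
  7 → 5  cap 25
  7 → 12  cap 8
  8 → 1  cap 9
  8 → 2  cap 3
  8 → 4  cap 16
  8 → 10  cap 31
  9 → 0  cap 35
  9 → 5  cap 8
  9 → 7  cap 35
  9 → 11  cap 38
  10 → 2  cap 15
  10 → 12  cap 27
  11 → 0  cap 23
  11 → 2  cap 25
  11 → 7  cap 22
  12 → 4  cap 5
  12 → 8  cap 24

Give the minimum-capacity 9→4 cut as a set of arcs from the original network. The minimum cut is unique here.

augment #1: 9→0→4 push 35
augment #2: 9→5→0→4 push 1
augment #3: 9→5→1→4 push 7
augment #4: 9→7→12→4 push 5
augment #5: 9→7→0→1→4 push 5
augment #6: 9→7→0→3→4 push 3
augment #7: 9→7→0→6→4 push 6
augment #8: 9→7→5→1→4 push 7
augment #9: 9→7→12→8→4 push 3
augment #10: 9→11→2→3→4 push 10
augment #11: 9→7→0→12→8→4 push 6
augment #12: 9→11→0→12→8→4 push 7
augment #13: 9→11→0→12→8→1→4 push 7
augment #14: 9→11→0→10→12→8→1→4 push 1
max flow = 103; residual-reachable set from 9 gives S-side
cut edges (S→T): {(0,1), (0,4), (3,4), (5,1), (6,4), (12,4), (12,8)} total cap 103

Min-cut arcs: {(0,1), (0,4), (3,4), (5,1), (6,4), (12,4), (12,8)} (total capacity 103)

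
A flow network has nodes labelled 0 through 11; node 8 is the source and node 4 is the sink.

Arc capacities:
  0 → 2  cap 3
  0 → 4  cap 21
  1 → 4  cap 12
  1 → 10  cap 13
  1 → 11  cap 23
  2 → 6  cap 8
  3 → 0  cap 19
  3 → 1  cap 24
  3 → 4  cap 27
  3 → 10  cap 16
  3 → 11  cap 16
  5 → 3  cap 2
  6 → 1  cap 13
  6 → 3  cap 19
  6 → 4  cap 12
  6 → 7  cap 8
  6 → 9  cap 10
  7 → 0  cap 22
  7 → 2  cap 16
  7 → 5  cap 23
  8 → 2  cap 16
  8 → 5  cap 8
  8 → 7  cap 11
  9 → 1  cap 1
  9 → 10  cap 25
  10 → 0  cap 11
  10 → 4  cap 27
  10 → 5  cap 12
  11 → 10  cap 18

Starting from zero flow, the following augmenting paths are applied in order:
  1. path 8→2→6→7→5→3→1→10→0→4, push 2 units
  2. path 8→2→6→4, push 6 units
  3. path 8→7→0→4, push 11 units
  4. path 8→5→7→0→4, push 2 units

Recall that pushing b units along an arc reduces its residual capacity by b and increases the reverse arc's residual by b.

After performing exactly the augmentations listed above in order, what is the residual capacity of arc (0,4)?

after path 1 (8→2→6→7→5→3→1→10→0→4, push 2): res(0,4)=19
after path 2 (8→2→6→4, push 6): res(0,4)=19
after path 3 (8→7→0→4, push 11): res(0,4)=8
after path 4 (8→5→7→0→4, push 2): res(0,4)=6

Residual capacity of (0,4): 6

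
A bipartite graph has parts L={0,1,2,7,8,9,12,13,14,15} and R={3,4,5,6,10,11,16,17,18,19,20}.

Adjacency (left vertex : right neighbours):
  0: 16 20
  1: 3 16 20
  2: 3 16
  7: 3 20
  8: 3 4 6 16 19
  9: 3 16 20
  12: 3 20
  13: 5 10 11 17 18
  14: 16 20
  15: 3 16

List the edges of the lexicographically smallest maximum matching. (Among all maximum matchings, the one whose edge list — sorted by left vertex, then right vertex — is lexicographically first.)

Lex-smallest maximum matching: {(0,16), (1,3), (7,20), (8,4), (13,5)}

|M| = 5 (so the lex-smallest maximum matching has 5 edges)
process left vertices in ascending order; for each, take the smallest-labelled available neighbour that still permits 5 edges overall, or leave it unmatched if none does
lex-smallest matching: {0-16, 1-3, 7-20, 8-4, 13-5}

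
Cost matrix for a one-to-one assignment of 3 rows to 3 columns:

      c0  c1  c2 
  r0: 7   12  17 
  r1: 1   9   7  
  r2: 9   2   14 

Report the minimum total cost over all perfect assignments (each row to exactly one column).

optimal assignment: row0→col0 (cost 7), row1→col2 (cost 7), row2→col1 (cost 2)
total = 7 + 7 + 2 = 16

Minimum assignment cost: 16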